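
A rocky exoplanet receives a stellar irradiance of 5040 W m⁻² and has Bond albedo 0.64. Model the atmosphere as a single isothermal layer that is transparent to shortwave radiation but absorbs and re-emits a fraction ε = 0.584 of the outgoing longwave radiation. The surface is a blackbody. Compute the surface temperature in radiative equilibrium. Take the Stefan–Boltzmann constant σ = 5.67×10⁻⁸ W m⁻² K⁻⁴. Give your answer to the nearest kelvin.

326 kelvin

The planet radiates to space at T_e = [S(1−α)/(4σ)]^(1/4) = 299.1 K.
Surface balance with a leaky layer gives σT_s⁴ = σT_e⁴·2/(2−ε), so T_s = T_e·[2/(2−0.584)]^(1/4) = 326.0 K.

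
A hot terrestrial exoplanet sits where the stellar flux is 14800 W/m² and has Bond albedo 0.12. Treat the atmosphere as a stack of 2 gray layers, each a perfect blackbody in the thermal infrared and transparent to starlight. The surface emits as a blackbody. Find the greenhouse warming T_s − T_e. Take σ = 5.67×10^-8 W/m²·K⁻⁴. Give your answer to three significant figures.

155 K

OLR = S(1−α)/4 = 3256 W/m²; the top layer radiates at T_e = 489.5 K.
T_s = (N+1)^(1/4)·T_e = 644.3 K.
So the greenhouse effect raises the surface by 644.3 − 489.5 = 154.7 K.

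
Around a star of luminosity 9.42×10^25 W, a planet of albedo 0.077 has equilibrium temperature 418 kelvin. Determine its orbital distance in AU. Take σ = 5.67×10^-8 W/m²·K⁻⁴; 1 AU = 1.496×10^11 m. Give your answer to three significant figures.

Required flux: S = 4σT⁴/(1−α) = 7501 W/m².
From L = 4πd²S, d = √(9.42×10^25/(4π·7501)) = 3.161×10^10 m = 0.2113 AU.

0.211 AU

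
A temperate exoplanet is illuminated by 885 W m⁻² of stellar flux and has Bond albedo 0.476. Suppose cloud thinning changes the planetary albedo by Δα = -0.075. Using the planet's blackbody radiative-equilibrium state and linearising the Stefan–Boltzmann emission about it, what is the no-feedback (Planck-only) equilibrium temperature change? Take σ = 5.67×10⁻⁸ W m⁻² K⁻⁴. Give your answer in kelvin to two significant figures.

7.6 K

Reference equilibrium: T_e = [S(1−α)/(4σ)]^(1/4) = 212.6 K.
The change in absorbed flux is Δ[S(1−α)/4] = −SΔα/4 = 16.59 W m⁻².
The Planck feedback parameter is 4σT_e³ = 2.181 W m⁻²/K.
ΔT₀ = ΔF/λ_P = 16.59/2.181 = 7.61 K.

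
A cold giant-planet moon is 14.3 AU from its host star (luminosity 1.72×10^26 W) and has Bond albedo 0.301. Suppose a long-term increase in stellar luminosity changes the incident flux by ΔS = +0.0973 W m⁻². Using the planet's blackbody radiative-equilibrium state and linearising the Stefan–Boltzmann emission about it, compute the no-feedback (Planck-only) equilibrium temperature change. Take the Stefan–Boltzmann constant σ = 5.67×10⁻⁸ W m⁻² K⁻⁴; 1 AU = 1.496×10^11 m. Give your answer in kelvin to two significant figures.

Orbital distance: d = 14.3 AU = 2.139×10^12 m.
S = L/(4πd²) = 2.991 W m⁻².
Reference equilibrium: T_e = [S(1−α)/(4σ)]^(1/4) = 55.10 K.
TOA radiative forcing: ΔF = (1−α)ΔS/4 = 0.699·(+0.0973)/4 = 0.01700 W m⁻².
The Planck feedback parameter is 4σT_e³ = 0.03794 W m⁻²/K.
ΔT₀ = ΔF/λ_P = 0.01700/0.03794 = 0.448 K.

0.45 kelvin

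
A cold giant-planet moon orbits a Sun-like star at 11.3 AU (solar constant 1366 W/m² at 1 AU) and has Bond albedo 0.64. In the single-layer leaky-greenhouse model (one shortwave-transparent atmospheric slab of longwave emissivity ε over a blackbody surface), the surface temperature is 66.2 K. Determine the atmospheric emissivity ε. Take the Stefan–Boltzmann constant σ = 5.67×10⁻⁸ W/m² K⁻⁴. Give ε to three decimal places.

Flux at the orbit: S = 1366/(11.3)² = 10.70 W/m².
First, T_e = [10.70·(1−0.64)/(4σ)]^(1/4) = 64.19 K.
Inverting T_s⁴ = 2T_e⁴/(2−ε): (T_e/T_s)⁴ = 0.8841, so ε = 2(1 − 0.8841) = 0.2317.

0.232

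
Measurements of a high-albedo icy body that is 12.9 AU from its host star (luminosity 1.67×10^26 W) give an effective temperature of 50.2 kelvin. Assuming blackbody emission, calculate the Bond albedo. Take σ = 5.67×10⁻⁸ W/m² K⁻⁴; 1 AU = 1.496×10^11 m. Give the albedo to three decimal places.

Orbital distance: d = 12.9 AU = 1.930×10^12 m.
S = L/(4πd²) = 3.568 W/m².
From σT⁴ = S(1−α)/4 we invert for α: 1−α = 4σT⁴/S.
σT⁴ = 0.3601 W/m², so 4σT⁴ = 1.440 W/m².
Hence α = 1 − 1.440/3.568 = 0.5964.

0.596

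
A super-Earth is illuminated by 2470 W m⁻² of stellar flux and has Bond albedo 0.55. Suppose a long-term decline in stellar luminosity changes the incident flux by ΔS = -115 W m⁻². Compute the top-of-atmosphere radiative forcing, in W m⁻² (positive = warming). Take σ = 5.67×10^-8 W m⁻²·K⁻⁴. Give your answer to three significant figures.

TOA radiative forcing: ΔF = (1−α)ΔS/4 = 0.45·(-115)/4 = -12.94 W m⁻².

-12.9 W m⁻²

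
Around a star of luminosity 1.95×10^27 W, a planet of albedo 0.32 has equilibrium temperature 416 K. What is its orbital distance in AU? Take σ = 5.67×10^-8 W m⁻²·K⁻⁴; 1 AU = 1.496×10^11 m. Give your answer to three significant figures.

0.833 AU

The flux needed for this T is 4σT⁴/(1−0.32) = 9989 W m⁻².
S = L/(4πd²) → d = √(L/4πS) = √(1.95×10^27/(4π·9989)) = 1.246×10^11 m = 0.8332 AU.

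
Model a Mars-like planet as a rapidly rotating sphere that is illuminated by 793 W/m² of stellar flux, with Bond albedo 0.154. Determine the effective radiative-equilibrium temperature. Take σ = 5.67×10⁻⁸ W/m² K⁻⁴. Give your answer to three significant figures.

The planet absorbs (1−α)S over its disc πR² and re-emits over 4πR², so the mean absorbed flux is (1−0.154)·793.0/4 = 167.7 W/m².
Balancing against σT⁴: T = (167.7/5.67×10⁻⁸)^(1/4) = 233.2 K.

233 kelvin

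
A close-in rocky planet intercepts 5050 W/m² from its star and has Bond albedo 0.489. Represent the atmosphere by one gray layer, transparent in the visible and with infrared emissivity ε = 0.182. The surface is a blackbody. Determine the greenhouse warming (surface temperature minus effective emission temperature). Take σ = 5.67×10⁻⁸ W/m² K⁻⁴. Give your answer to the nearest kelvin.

At the top of the atmosphere, σT_e⁴ = S(1−α)/4 = 645.1 W/m², giving T_e = 326.6 K.
Surface balance with a leaky layer gives σT_s⁴ = σT_e⁴·2/(2−ε), so T_s = T_e·[2/(2−0.182)]^(1/4) = 334.5 K.
Greenhouse warming: T_s − T_e = 7.884 K.

8 K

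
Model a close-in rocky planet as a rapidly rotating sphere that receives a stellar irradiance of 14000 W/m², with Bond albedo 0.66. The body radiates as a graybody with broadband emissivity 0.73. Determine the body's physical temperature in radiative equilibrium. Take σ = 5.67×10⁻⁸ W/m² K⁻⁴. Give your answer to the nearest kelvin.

412 kelvin

Averaging over the sphere, the absorbed flux is S(1−α)/4 = 1190 W/m².
Equating to εσT⁴ with ε = 0.73: T = (1190/0.73σ)^(1/4) = 411.8 K.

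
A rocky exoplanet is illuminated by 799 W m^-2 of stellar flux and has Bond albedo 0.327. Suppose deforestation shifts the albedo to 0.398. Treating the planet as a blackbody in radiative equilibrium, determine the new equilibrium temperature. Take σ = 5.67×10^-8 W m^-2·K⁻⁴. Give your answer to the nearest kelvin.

215 K

With the new albedo, S(1−α₂)/4 = 120.2 W m^-2, so T₂ = 214.6 K.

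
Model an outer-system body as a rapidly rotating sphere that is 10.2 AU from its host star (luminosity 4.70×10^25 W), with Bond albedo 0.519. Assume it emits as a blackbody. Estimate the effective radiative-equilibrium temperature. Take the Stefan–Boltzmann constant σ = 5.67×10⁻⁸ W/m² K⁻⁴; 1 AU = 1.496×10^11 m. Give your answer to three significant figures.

43.0 K

d = 10.2 × 1.496×10^11 m = 1.526×10^12 m.
Spreading L over a sphere of radius d: S = 4.70×10^25/(4π·1.53×10^12²) = 1.606 W/m².
Averaging over the sphere, the absorbed flux is S(1−α)/4 = 0.1932 W/m².
Set σT⁴ = 0.1932 → T = (0.1932/σ)^(1/4) = 42.96 K.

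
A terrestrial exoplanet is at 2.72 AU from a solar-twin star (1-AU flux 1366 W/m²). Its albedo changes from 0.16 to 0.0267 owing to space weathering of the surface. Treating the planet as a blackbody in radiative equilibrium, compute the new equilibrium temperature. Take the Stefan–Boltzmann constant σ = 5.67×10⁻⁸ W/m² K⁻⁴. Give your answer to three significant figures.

Flux at the orbit: S = 1366/(2.72)² = 184.6 W/m².
With the new albedo, S(1−α₂)/4 = 44.93 W/m², so T₂ = 167.8 K.

168 K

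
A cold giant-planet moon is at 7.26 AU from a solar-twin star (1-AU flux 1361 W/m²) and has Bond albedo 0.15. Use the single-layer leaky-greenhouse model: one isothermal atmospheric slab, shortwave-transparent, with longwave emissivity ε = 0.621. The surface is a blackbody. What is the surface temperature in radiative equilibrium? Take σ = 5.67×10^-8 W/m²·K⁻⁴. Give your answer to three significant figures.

Irradiance scales as 1/d², so S = 1361 W/m² × (1/7.26)² = 25.82 W/m².
At the top of the atmosphere, σT_e⁴ = S(1−α)/4 = 5.487 W/m², giving T_e = 99.18 K.
The surface balance (absorbed SW + ε·downward IR = σT_s⁴) with T_a⁴ = T_s⁴/2 reduces to T_s = T_e·[2/(2−ε)]^¼ = 108.8 K.

109 K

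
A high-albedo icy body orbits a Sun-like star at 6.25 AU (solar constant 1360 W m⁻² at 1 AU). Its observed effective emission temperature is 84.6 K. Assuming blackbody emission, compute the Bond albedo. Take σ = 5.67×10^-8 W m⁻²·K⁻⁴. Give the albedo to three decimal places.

0.666

Flux at the orbit: S = 1360/(6.25)² = 34.82 W m⁻².
Rearranging the radiative balance, α = 1 − 4σT⁴/S.
4σT⁴ = 4·5.67×10⁻⁸·(84.6)⁴ = 11.62 W m⁻².
1−α = 11.62/34.82 = 0.3337, so α = 0.6663.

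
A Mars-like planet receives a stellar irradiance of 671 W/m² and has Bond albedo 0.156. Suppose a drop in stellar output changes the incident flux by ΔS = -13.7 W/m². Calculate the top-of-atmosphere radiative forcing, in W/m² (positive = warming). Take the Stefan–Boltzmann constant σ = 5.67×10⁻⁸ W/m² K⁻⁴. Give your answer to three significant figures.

ΔF = Δ[S(1−α)]/4 = (1−0.156)·-13.7/4 = -2.891 W/m².

-2.89 W/m²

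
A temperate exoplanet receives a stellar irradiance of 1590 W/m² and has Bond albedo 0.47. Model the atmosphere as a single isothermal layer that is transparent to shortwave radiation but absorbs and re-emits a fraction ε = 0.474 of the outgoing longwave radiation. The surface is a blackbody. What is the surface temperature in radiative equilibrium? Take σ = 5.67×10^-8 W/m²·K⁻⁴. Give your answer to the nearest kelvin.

The planet radiates to space at T_e = [S(1−α)/(4σ)]^(1/4) = 246.9 K.
For a single slab of emissivity ε, T_s⁴ = 2T_e⁴/(2−ε); thus T_s = 246.9·(1.311)^(1/4) = 264.2 K.

264 K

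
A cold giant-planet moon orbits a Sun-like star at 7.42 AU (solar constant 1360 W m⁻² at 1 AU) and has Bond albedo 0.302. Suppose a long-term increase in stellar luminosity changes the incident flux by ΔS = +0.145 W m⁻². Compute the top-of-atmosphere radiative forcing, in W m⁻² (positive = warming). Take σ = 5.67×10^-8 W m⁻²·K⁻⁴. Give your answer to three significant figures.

0.0253 W m⁻²

By the inverse-square law, S = 1360/7.42² = 24.70 W m⁻².
Only a fraction (1−α) is absorbed and it's spread over 4πR², so ΔF = (1−α)ΔS/4 = 0.02530 W m⁻².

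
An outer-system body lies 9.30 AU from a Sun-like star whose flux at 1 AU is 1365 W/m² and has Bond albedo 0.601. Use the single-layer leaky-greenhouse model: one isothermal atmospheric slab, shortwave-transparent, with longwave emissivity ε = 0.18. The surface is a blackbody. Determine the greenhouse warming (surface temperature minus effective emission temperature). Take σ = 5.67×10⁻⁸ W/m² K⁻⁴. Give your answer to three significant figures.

1.73 K

Flux at the orbit: S = 1365/(9.30)² = 15.78 W/m².
At the top of the atmosphere, σT_e⁴ = S(1−α)/4 = 1.574 W/m², giving T_e = 72.59 K.
Surface balance with a leaky layer gives σT_s⁴ = σT_e⁴·2/(2−ε), so T_s = T_e·[2/(2−0.18)]^(1/4) = 74.32 K.
T_s − T_e = 74.32 − 72.59 = 1.732 K.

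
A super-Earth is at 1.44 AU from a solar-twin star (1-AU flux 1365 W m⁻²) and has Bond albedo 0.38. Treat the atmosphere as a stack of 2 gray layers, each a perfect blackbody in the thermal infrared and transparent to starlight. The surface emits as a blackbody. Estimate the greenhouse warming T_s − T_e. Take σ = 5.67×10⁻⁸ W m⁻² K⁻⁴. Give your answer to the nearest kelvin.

Irradiance scales as 1/d², so S = 1365 W m⁻² × (1/1.44)² = 658.3 W m⁻².
OLR = S(1−α)/4 = 102.0 W m⁻²; the top layer radiates at T_e = 206.0 K.
Surface: T_s = (3)^¼·T_e = 271.1 K.
So the greenhouse effect raises the surface by 271.1 − 206.0 = 65.10 K.

65 K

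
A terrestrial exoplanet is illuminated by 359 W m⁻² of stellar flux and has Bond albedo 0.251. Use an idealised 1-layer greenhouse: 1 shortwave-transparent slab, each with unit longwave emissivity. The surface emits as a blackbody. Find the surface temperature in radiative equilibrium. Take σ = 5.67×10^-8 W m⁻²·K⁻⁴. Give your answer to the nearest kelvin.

221 K

OLR = S(1−α)/4 = 67.22 W m⁻²; the top layer radiates at T_e = 185.6 K.
With N = 1 opaque layers, T_s = (N+1)^(1/4)·T_e = 2^(1/4)·185.6 = 220.7 K.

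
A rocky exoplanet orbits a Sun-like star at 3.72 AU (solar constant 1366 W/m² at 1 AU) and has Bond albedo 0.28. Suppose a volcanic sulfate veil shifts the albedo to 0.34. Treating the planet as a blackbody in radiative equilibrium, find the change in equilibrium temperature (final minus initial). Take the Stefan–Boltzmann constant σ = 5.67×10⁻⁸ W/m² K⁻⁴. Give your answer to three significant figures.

-2.86 K

Irradiance scales as 1/d², so S = 1366 W/m² × (1/3.72)² = 98.71 W/m².
Initial: T₁ = [S(1−0.28)/(4σ)]^(1/4) = 133.0 K.
Final:   T₂ = [S(1−0.34)/(4σ)]^(1/4) = 130.2 K.
Change: 130.2 − 133.0 = -2.863 K.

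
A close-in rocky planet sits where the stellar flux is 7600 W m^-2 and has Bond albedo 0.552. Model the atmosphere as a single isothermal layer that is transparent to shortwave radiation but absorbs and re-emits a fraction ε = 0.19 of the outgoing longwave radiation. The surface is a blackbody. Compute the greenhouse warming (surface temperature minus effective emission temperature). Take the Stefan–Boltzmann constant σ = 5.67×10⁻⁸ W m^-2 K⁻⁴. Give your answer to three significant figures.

8.85 kelvin

The planet radiates to space at T_e = [S(1−α)/(4σ)]^(1/4) = 350.0 K.
Surface balance with a leaky layer gives σT_s⁴ = σT_e⁴·2/(2−ε), so T_s = T_e·[2/(2−0.19)]^(1/4) = 358.9 K.
Greenhouse warming: T_s − T_e = 8.845 K.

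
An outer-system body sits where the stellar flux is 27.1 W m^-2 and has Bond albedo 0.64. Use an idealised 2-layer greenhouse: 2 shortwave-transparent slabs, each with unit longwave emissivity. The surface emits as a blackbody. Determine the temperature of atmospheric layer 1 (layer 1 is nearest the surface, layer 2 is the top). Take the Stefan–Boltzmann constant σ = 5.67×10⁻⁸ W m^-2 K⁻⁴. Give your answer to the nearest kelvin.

96 kelvin

The effective emission temperature is T_e = [S(1−α)/(4σ)]^¼ = 80.99 K.
Each opaque layer satisfies 2T_j⁴ = T_{j−1}⁴ + T_{j+1}⁴, giving T_k⁴ = (N+1−k)T_e⁴.
T_1 = (2)^(1/4)·80.99 = 96.31 K.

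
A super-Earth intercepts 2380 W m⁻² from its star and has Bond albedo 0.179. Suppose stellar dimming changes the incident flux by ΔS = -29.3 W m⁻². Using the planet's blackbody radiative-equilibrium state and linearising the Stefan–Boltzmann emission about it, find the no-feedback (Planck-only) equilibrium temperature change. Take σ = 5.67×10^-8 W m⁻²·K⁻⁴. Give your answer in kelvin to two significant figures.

-0.94 kelvin

The baseline emission temperature is T_e = 304.7 K.
TOA radiative forcing: ΔF = (1−α)ΔS/4 = 0.821·(-29.3)/4 = -6.014 W m⁻².
Linearising σT⁴ gives d(σT⁴)/dT = 4σT_e³ = 6.414 W m⁻² per K.
So ΔT₀ = -6.014/6.414 = -0.938 K.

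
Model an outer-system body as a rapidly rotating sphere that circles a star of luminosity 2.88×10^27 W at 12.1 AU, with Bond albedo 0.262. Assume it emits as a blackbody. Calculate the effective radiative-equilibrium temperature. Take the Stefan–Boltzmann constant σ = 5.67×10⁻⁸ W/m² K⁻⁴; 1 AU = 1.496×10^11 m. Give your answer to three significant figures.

Orbital distance: d = 12.1 AU = 1.810×10^12 m.
Spreading L over a sphere of radius d: S = 2.88×10^27/(4π·1.81×10^12²) = 69.94 W/m².
Absorbed flux (global mean): S(1−α)/4 = 69.94·0.738/4 = 12.90 W/m².
Balancing against σT⁴: T = (12.90/5.67×10⁻⁸)^(1/4) = 122.8 K.

123 K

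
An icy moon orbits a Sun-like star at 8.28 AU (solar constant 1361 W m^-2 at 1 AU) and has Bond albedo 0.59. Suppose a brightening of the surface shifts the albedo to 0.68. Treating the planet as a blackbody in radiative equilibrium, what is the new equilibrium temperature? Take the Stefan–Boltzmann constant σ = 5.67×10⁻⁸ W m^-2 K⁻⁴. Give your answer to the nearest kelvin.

By the inverse-square law, S = 1361/8.28² = 19.85 W m^-2.
T₂ = [S(1−α₂)/(4σ)]^(1/4) = [19.85·0.32/(4σ)]^(1/4) = 72.75 K.

73 K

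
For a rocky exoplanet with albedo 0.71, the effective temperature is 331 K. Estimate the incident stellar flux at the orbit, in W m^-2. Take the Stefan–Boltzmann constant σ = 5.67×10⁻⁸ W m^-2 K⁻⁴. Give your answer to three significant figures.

9390 W m^-2

Invert the energy balance for S: S = 4σT⁴/(1−α).
σT⁴ = 5.67×10⁻⁸·(331)⁴ = 680.6 W m^-2.
S = 4·680.6/0.29 = 9388 W m^-2.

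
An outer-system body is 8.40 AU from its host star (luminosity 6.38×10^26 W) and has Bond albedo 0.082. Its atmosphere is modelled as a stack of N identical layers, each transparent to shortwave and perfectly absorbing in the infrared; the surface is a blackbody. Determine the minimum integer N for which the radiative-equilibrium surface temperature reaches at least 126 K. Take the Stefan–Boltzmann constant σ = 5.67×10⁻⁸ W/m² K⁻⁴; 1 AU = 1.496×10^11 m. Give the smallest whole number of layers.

Orbital distance: d = 8.40 AU = 1.257×10^12 m.
S = L/(4πd²) = 32.15 W/m².
The effective emission temperature is T_e = [S(1−α)/(4σ)]^¼ = 106.8 K.
T_s = (N+1)^(1/4)·T_e ≥ 126 K requires N+1 ≥ (T_s/T_e)⁴ = (126/106.8)⁴ = 1.937.
So N ≥ 0.937; the smallest integer is N = 1.

1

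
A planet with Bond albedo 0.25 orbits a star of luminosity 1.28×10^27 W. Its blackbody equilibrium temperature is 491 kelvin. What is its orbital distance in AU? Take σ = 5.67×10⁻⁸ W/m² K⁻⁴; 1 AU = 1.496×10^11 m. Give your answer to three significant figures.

Required flux: S = 4σT⁴/(1−α) = 17580 W/m².
From L = 4πd²S, d = √(1.28×10^27/(4π·17580)) = 7.613×10^10 m = 0.5089 AU.

0.509 AU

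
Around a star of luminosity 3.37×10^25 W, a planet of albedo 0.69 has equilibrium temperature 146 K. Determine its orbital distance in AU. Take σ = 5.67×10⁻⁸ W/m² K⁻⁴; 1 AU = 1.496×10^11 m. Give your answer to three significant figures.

0.600 AU

Energy balance gives S = 4σT⁴/(1−α) = 332.4 W/m².
From L = 4πd²S, d = √(3.37×10^25/(4π·332.4)) = 8.982×10^10 m = 0.6004 AU.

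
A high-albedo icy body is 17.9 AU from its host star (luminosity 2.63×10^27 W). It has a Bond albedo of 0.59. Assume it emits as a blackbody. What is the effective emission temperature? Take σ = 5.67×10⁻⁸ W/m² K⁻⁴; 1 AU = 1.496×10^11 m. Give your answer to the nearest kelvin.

Orbital distance: d = 17.9 AU = 2.678×10^12 m.
Flux at the orbit: S = L/(4πd²) = 2.63×10^27/(4π·(2.68×10^12)²) = 29.19 W/m².
Absorbed flux (global mean): S(1−α)/4 = 29.19·0.41/4 = 2.992 W/m².
Balancing against σT⁴: T = (2.992/5.67×10⁻⁸)^(1/4) = 85.23 K.

85 K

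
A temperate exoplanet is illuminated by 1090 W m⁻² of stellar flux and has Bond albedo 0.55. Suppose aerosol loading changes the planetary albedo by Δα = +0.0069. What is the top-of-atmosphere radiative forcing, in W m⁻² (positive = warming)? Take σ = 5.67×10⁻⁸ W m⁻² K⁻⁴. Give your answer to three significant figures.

TOA radiative forcing: ΔF = −S·Δα/4 = −1090·(+0.0069)/4 = -1.880 W m⁻².

-1.88 W m⁻²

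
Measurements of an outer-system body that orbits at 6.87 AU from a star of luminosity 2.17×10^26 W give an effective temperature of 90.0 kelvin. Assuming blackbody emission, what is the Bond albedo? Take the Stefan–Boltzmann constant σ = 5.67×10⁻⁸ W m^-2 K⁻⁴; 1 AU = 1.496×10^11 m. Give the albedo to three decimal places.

d = 6.87 × 1.496×10^11 m = 1.028×10^12 m.
S = L/(4πd²) = 16.35 W m^-2.
Rearranging the radiative balance, α = 1 − 4σT⁴/S.
σT⁴ = 3.720 W m^-2, so 4σT⁴ = 14.88 W m^-2.
1−α = 14.88/16.35 = 0.9102, so α = 0.0898.

0.090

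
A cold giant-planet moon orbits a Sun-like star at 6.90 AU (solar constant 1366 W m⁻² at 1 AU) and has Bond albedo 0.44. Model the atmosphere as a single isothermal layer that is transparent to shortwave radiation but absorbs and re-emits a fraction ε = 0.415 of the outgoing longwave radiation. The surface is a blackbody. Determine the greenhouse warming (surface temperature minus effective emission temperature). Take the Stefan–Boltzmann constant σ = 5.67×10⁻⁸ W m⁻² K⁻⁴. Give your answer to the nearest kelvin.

5 kelvin

Irradiance scales as 1/d², so S = 1366 W m⁻² × (1/6.90)² = 28.69 W m⁻².
Effective emission temperature (TOA balance): σT_e⁴ = S(1−α)/4 = 4.017 W m⁻² → T_e = 91.74 K.
For a single slab of emissivity ε, T_s⁴ = 2T_e⁴/(2−ε); thus T_s = 91.74·(1.262)^(1/4) = 97.24 K.
The atmosphere warms the surface by 5.492 K.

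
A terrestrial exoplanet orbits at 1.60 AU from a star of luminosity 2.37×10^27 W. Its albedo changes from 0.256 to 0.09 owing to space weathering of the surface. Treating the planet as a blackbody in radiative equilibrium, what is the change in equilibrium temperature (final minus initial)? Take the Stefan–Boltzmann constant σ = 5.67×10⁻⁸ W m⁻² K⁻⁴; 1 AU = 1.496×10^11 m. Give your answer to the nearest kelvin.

d = 1.60 × 1.496×10^11 m = 2.394×10^11 m.
Spreading L over a sphere of radius d: S = 2.37×10^27/(4π·2.39×10^11²) = 3292 W m⁻².
With α = 0.256, T₁ = 322.4 K.
After:  T₂ = [3292·0.91/(4σ)]^(1/4) = 339.0 K.
Change: 339.0 − 322.4 = 16.65 K.

17 K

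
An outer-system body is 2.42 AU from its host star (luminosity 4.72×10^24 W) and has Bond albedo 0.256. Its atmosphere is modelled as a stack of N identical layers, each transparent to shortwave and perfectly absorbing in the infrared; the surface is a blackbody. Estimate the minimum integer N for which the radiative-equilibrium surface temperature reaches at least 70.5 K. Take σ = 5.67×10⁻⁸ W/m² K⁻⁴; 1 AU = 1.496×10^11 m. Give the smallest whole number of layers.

d = 2.42 × 1.496×10^11 m = 3.620×10^11 m.
Spreading L over a sphere of radius d: S = 4.72×10^24/(4π·3.62×10^11²) = 2.866 W/m².
Top-of-atmosphere balance: σT_e⁴ = S(1−α)/4 = 0.5330 W/m² → T_e = 55.37 K.
Since T_s⁴ = (N+1)T_e⁴, we need N ≥ (T_s/T_e)⁴ − 1 = 1.628.
The minimum whole number is N = 2.

2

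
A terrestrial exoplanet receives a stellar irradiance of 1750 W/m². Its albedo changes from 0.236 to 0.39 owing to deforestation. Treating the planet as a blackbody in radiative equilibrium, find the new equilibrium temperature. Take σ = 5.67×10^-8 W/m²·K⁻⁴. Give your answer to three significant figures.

262 kelvin

T₂ = [S(1−α₂)/(4σ)]^(1/4) = [1750·0.61/(4σ)]^(1/4) = 261.9 K.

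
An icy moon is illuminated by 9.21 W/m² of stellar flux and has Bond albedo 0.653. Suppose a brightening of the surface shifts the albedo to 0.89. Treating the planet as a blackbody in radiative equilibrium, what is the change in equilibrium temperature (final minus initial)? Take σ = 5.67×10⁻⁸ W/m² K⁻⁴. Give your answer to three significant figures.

Initial: T₁ = [S(1−0.653)/(4σ)]^(1/4) = 61.27 K.
Final:   T₂ = [S(1−0.89)/(4σ)]^(1/4) = 45.97 K.
ΔT = T₂ − T₁ = -15.30 K.

-15.3 K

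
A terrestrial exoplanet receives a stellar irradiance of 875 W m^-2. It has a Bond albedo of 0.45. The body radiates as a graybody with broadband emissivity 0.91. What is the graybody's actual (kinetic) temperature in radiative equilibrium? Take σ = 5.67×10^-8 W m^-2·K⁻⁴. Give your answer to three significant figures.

Absorbed flux (global mean): S(1−α)/4 = 875.0·0.55/4 = 120.3 W m^-2.
Radiative balance εσT⁴ = 120.3 gives T = [120.3/(0.91·σ)]^(1/4) = 219.7 K.

220 K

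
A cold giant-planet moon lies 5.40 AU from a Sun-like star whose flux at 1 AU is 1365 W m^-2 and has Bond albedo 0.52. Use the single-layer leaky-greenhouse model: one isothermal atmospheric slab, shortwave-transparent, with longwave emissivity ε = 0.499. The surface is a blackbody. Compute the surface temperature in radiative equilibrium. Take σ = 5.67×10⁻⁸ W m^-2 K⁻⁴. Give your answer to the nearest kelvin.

107 kelvin

Irradiance scales as 1/d², so S = 1365 W m^-2 × (1/5.40)² = 46.81 W m^-2.
Effective emission temperature (TOA balance): σT_e⁴ = S(1−α)/4 = 5.617 W m^-2 → T_e = 99.77 K.
For a single slab of emissivity ε, T_s⁴ = 2T_e⁴/(2−ε); thus T_s = 99.77·(1.332)^(1/4) = 107.2 K.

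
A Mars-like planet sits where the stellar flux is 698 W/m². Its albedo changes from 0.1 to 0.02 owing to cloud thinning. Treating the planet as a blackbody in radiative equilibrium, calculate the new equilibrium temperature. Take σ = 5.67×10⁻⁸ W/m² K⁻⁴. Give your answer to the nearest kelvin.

T₂ = [S(1−α₂)/(4σ)]^(1/4) = [698.0·0.98/(4σ)]^(1/4) = 234.3 K.

234 kelvin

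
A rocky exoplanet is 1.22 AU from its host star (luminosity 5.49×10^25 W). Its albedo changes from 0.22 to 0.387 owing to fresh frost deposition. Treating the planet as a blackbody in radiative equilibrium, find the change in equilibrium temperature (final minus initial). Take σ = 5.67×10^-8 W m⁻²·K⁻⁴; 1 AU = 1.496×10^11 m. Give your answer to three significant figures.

-8.52 K

Orbital distance: d = 1.22 AU = 1.825×10^11 m.
S = L/(4πd²) = 131.2 W m⁻².
Initial: T₁ = [S(1−0.22)/(4σ)]^(1/4) = 145.7 K.
After:  T₂ = [131.2·0.613/(4σ)]^(1/4) = 137.2 K.
Change: 137.2 − 145.7 = -8.519 K.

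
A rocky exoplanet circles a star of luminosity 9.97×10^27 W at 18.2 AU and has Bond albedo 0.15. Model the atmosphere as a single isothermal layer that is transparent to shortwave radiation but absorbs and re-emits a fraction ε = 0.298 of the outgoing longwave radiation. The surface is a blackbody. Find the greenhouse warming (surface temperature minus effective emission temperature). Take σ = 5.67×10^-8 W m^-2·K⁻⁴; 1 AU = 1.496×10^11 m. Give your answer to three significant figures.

d = 18.2 × 1.496×10^11 m = 2.723×10^12 m.
Spreading L over a sphere of radius d: S = 9.97×10^27/(4π·2.72×10^12²) = 107.0 W m^-2.
At the top of the atmosphere, σT_e⁴ = S(1−α)/4 = 22.74 W m^-2, giving T_e = 141.5 K.
Surface balance with a leaky layer gives σT_s⁴ = σT_e⁴·2/(2−ε), so T_s = T_e·[2/(2−0.298)]^(1/4) = 147.3 K.
Greenhouse warming: T_s − T_e = 5.825 K.

5.82 kelvin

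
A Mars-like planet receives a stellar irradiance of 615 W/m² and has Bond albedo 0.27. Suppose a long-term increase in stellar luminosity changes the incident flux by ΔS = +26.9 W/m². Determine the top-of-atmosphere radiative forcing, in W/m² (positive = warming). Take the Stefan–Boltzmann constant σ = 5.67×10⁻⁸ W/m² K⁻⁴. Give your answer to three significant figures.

Only a fraction (1−α) is absorbed and it's spread over 4πR², so ΔF = (1−α)ΔS/4 = 4.909 W/m².

4.91 W/m²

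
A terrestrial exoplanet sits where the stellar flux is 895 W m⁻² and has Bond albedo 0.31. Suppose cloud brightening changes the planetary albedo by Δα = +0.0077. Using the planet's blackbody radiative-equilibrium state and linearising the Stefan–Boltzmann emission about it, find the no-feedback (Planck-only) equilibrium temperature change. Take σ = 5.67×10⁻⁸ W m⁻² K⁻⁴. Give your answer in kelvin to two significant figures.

Unperturbed T_e = [895.0·(1−0.31)/(4σ)]^¼ = 228.4 K.
ΔF = −(S/4)Δα = −(895.0/4)×(+0.0077) = -1.723 W m⁻².
The Planck feedback parameter is 4σT_e³ = 2.703 W m⁻²/K.
Hence the no-feedback warming is ΔF/(4σT_e³) = -0.637 K.

-0.64 K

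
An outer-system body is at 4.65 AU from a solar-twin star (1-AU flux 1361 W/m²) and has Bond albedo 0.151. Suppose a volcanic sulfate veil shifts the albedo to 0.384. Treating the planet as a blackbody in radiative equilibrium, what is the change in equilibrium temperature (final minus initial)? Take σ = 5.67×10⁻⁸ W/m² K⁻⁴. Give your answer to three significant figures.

By the inverse-square law, S = 1361/4.65² = 62.94 W/m².
With α = 0.151, T₁ = 123.9 K.
Final:   T₂ = [S(1−0.384)/(4σ)]^(1/4) = 114.3 K.
ΔT = T₂ − T₁ = -9.549 K.

-9.55 kelvin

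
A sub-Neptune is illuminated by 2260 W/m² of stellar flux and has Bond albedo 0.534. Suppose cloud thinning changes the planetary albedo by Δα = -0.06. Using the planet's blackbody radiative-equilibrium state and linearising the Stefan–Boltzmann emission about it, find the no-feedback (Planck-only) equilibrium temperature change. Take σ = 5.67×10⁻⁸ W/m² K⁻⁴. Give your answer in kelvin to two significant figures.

8.4 K

The baseline emission temperature is T_e = 261.0 K.
ΔF = −(S/4)Δα = −(2260/4)×(-0.06) = 33.90 W/m².
Planck response: λ_P = 4σT_e³ = 4·5.67×10⁻⁸·(261.0)³ = 4.034 W/m²/K.
So ΔT₀ = 33.90/4.034 = 8.40 K.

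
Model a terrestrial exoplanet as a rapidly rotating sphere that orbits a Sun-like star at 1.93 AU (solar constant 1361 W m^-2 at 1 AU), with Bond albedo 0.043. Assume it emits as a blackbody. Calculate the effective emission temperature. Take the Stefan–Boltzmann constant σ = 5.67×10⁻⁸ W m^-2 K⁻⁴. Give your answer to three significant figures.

By the inverse-square law, S = 1361/1.93² = 365.4 W m^-2.
Averaging over the sphere, the absorbed flux is S(1−α)/4 = 87.42 W m^-2.
Set σT⁴ = 87.42 → T = (87.42/σ)^(1/4) = 198.2 K.

198 K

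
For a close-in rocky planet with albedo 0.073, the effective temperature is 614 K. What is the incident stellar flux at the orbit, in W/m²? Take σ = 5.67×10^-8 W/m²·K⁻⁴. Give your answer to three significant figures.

From S(1−α)/4 = σT⁴: S = 4σT⁴/(1−α).
σT⁴ = 5.67×10⁻⁸·(614)⁴ = 8059 W/m².
So S = 4×8059/(1−0.073) = 34770 W/m².

34800 W/m²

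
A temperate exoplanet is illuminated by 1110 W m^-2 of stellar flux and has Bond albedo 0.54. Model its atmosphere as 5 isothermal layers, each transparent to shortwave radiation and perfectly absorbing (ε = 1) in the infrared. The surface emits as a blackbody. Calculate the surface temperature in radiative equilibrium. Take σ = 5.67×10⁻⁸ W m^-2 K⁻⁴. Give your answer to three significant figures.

Top-of-atmosphere balance: σT_e⁴ = S(1−α)/4 = 127.6 W m^-2 → T_e = 217.8 K.
With N = 5 opaque layers, T_s = (N+1)^(1/4)·T_e = 6^(1/4)·217.8 = 340.9 K.

341 kelvin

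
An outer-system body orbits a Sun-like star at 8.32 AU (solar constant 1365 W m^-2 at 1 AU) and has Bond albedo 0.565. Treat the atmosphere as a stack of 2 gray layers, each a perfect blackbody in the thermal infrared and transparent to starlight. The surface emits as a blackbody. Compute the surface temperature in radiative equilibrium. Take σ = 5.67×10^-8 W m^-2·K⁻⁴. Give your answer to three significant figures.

103 K

Irradiance scales as 1/d², so S = 1365 W m^-2 × (1/8.32)² = 19.72 W m^-2.
The effective emission temperature is T_e = [S(1−α)/(4σ)]^¼ = 78.42 K.
With N = 2 opaque layers, T_s = (N+1)^(1/4)·T_e = 3^(1/4)·78.42 = 103.2 K.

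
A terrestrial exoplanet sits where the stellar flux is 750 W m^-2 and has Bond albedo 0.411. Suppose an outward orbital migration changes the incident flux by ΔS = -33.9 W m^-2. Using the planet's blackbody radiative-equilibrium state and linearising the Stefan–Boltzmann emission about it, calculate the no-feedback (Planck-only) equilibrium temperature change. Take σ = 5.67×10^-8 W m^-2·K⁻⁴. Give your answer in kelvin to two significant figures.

Unperturbed T_e = [750.0·(1−0.411)/(4σ)]^¼ = 210.1 K.
ΔF = Δ[S(1−α)]/4 = (1−0.411)·-33.9/4 = -4.992 W m^-2.
The Planck feedback parameter is 4σT_e³ = 2.103 W m^-2/K.
So ΔT₀ = -4.992/2.103 = -2.37 K.

-2.4 kelvin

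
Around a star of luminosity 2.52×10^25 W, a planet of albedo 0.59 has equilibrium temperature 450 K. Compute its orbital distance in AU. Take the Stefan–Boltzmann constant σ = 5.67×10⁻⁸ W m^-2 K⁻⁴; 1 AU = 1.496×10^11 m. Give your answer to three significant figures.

The flux needed for this T is 4σT⁴/(1−0.59) = 22680 W m^-2.
S = L/(4πd²) → d = √(L/4πS) = √(2.52×10^25/(4π·22680)) = 9.402×10^9 m = 0.06285 AU.

0.0629 AU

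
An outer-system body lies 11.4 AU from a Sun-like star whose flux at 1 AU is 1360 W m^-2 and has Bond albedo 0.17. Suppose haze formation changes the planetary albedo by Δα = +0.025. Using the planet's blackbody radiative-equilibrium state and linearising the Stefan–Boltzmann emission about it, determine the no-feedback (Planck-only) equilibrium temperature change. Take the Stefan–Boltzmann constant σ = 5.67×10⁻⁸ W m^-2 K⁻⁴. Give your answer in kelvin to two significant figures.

-0.59 K

Irradiance scales as 1/d², so S = 1360 W m^-2 × (1/11.4)² = 10.46 W m^-2.
Reference equilibrium: T_e = [S(1−α)/(4σ)]^(1/4) = 78.67 K.
ΔF = −(S/4)Δα = −(10.46/4)×(+0.025) = -0.06540 W m^-2.
Linearising σT⁴ gives d(σT⁴)/dT = 4σT_e³ = 0.1104 W m^-2 per K.
Hence the no-feedback warming is ΔF/(4σT_e³) = -0.592 K.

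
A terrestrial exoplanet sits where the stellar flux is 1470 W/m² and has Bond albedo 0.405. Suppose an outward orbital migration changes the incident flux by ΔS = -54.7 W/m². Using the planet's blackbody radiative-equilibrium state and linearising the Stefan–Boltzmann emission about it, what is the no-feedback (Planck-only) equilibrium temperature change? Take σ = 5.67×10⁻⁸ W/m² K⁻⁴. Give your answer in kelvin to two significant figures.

-2.3 K

Reference equilibrium: T_e = [S(1−α)/(4σ)]^(1/4) = 249.2 K.
Only a fraction (1−α) is absorbed and it's spread over 4πR², so ΔF = (1−α)ΔS/4 = -8.137 W/m².
The Planck feedback parameter is 4σT_e³ = 3.510 W/m²/K.
ΔT₀ = ΔF/λ_P = -8.137/3.510 = -2.32 K.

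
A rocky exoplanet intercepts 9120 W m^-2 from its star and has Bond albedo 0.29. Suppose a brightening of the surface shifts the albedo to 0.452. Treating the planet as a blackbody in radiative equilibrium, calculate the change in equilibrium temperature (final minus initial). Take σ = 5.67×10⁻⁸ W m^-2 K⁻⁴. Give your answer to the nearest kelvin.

Before: T₁ = [9120·0.71/(4σ)]^(1/4) = 411.1 K.
After:  T₂ = [9120·0.548/(4σ)]^(1/4) = 385.3 K.
ΔT = T₂ − T₁ = -25.77 K.

-26 K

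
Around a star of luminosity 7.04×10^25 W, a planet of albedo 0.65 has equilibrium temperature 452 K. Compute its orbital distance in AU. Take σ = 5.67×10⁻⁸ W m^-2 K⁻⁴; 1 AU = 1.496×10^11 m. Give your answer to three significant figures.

0.0962 AU

Required flux: S = 4σT⁴/(1−α) = 27050 W m^-2.
From L = 4πd²S, d = √(7.04×10^25/(4π·27050)) = 1.439×10^10 m = 0.09620 AU.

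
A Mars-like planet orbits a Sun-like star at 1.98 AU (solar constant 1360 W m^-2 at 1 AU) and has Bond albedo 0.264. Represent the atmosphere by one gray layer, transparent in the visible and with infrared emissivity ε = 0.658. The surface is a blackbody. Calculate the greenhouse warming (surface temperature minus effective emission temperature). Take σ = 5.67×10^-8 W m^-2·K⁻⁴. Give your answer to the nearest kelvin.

Flux at the orbit: S = 1360/(1.98)² = 346.9 W m^-2.
Effective emission temperature (TOA balance): σT_e⁴ = S(1−α)/4 = 63.83 W m^-2 → T_e = 183.2 K.
Surface balance with a leaky layer gives σT_s⁴ = σT_e⁴·2/(2−ε), so T_s = T_e·[2/(2−0.658)]^(1/4) = 202.4 K.
Greenhouse warming: T_s − T_e = 19.21 K.

19 K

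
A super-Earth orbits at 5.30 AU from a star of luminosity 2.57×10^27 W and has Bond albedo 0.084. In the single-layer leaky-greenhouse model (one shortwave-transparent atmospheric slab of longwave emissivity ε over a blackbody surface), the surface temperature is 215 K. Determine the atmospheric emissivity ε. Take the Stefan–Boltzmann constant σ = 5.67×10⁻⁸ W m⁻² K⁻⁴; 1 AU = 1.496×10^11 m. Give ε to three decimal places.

d = 5.30 × 1.496×10^11 m = 7.929×10^11 m.
S = L/(4πd²) = 325.3 W m⁻².
TOA balance gives T_e = 190.4 K.
T_s⁴ = T_e⁴·2/(2−ε) → ε = 2 − 2(T_e/T_s)⁴ = 2 − 2·(190.4/215)⁴ = 0.7702.

0.770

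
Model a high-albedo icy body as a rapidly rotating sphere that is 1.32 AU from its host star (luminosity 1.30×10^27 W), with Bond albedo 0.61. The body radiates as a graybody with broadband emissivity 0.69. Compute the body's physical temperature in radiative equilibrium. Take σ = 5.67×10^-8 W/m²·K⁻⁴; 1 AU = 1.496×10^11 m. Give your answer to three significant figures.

285 K

d = 1.32 × 1.496×10^11 m = 1.975×10^11 m.
Spreading L over a sphere of radius d: S = 1.30×10^27/(4π·1.97×10^11²) = 2653 W/m².
The planet absorbs (1−α)S over its disc πR² and re-emits over 4πR², so the mean absorbed flux is (1−0.61)·2653/4 = 258.7 W/m².
Radiative balance εσT⁴ = 258.7 gives T = [258.7/(0.69·σ)]^(1/4) = 285.2 K.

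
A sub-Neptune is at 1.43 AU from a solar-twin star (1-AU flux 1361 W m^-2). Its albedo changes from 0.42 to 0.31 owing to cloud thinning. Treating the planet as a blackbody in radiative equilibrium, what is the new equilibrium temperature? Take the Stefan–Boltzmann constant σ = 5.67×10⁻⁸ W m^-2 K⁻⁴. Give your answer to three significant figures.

212 K

By the inverse-square law, S = 1361/1.43² = 665.6 W m^-2.
With the new albedo, S(1−α₂)/4 = 114.8 W m^-2, so T₂ = 212.1 K.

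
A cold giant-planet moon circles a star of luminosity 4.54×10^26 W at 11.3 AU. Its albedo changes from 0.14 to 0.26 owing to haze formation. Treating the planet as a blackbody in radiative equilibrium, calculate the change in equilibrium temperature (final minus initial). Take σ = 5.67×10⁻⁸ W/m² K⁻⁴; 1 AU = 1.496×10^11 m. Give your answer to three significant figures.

d = 11.3 × 1.496×10^11 m = 1.690×10^12 m.
Spreading L over a sphere of radius d: S = 4.54×10^26/(4π·1.69×10^12²) = 12.64 W/m².
With α = 0.14, T₁ = 83.21 K.
After:  T₂ = [12.64·0.74/(4σ)]^(1/4) = 80.14 K.
ΔT = T₂ − T₁ = -3.068 K.

-3.07 K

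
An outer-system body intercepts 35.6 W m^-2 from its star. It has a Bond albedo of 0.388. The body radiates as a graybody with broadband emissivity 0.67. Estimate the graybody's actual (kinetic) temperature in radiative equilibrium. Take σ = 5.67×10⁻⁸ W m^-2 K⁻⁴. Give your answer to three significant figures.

109 kelvin

Absorbed flux (global mean): S(1−α)/4 = 35.60·0.612/4 = 5.447 W m^-2.
Radiative balance εσT⁴ = 5.447 gives T = [5.447/(0.67·σ)]^(1/4) = 109.4 K.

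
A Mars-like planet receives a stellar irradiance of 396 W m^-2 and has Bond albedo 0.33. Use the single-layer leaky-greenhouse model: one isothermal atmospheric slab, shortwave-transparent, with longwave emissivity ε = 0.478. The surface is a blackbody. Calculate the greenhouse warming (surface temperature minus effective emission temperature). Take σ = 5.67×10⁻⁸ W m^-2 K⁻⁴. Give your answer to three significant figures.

13.1 K

At the top of the atmosphere, σT_e⁴ = S(1−α)/4 = 66.33 W m^-2, giving T_e = 184.9 K.
The surface balance (absorbed SW + ε·downward IR = σT_s⁴) with T_a⁴ = T_s⁴/2 reduces to T_s = T_e·[2/(2−ε)]^¼ = 198.0 K.
Greenhouse warming: T_s − T_e = 13.07 K.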